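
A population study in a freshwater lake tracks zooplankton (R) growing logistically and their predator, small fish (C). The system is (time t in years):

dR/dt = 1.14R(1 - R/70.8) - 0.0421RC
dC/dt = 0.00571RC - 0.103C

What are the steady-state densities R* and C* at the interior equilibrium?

From dC/dt = 0 with C > 0: 0.00571R* = 0.103, so R* = 18.
Substitute into dR/dt = 0: 1.14(1 - 18/70.8) = 0.0421C*.
The bracket is 0.745, giving C* = 0.85/0.0421 = 20.2.

R* ≈ 18, C* ≈ 20.2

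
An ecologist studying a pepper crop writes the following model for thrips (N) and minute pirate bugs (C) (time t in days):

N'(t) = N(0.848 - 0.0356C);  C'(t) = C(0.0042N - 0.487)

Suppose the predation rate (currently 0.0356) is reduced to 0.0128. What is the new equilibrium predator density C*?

C* ≈ 66.2

At the interior fixed point, setting dN/dt = 0 with N > 0 fixes C* = (prey growth rate)/(NC coefficient) — independent of the other coefficients.
With the change, C* = 0.848/0.0128 = 66.2; it rises from 23.8.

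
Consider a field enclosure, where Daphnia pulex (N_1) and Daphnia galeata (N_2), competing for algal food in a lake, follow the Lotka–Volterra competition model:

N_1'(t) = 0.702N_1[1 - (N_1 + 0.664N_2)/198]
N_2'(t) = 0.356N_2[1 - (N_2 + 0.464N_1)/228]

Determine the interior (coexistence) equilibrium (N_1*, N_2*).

Setting both brackets to zero gives the nullclines N_1 + 0.664N_2 = 198 and 0.464N_1 + N_2 = 228.
Substituting N_2 = 228 - 0.464N_1 into the first: N_1(1 - 0.664·0.464) = 198 - 0.664·228.
So N_1* = 46.6/0.692 = 67.4, and then N_2* = 228 - 0.464·67.4 = 197.

N_1* ≈ 67.4, N_2* ≈ 197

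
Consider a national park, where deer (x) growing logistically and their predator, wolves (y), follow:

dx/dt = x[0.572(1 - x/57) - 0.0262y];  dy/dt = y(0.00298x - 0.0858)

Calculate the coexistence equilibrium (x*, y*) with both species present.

From dy/dt = 0 with y > 0: 0.00298x* = 0.0858, so x* = 28.8.
Substitute into dx/dt = 0: 0.572(1 - 28.8/57) = 0.0262y*.
The bracket is 0.495, giving y* = 0.283/0.0262 = 10.8.

x* ≈ 28.8, y* ≈ 10.8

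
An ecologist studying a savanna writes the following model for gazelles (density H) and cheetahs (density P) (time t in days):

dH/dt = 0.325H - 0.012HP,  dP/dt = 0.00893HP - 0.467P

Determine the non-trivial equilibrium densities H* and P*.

H* ≈ 52.3, P* ≈ 27.1

Set dP/dt = 0 with P > 0: 0.00893H - 0.467 = 0, so H* = 0.467/0.00893 = 52.3.
Set dH/dt = 0 with H > 0: 0.325 - 0.012P = 0, so P* = 0.325/0.012 = 27.1.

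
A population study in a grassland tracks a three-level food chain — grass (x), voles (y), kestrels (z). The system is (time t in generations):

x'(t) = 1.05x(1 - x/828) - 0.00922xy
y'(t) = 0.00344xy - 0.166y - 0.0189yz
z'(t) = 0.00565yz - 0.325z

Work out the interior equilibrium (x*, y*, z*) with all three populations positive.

x* ≈ 410, y* ≈ 57.5, z* ≈ 65.8

From dz/dt = 0: 0.00565y* = 0.325, so y* = 57.5.
From dx/dt = 0: 1.05(1 - x*/828) = 0.00922·57.5, giving x* = 828·(1 - 0.505) = 410.
From dy/dt = 0: 0.00344·410 - 0.166 = 0.0189z*, so z* = 1.24/0.0189 = 65.8.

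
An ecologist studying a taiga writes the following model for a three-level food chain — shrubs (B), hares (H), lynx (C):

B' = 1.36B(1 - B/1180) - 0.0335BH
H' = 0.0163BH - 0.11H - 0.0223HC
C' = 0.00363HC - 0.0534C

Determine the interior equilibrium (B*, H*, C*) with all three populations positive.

B* ≈ 752, H* ≈ 14.7, C* ≈ 545

From dC/dt = 0: 0.00363H* = 0.0534, so H* = 14.7.
From dB/dt = 0: 1.36(1 - B*/1180) = 0.0335·14.7, giving B* = 1180·(1 - 0.362) = 752.
From dH/dt = 0: 0.0163·752 - 0.11 = 0.0223C*, so C* = 12.2/0.0223 = 545.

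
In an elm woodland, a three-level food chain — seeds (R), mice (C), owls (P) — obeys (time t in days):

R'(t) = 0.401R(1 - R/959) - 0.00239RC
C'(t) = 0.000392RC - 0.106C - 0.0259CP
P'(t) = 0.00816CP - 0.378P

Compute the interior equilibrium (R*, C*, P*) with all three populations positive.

From dP/dt = 0: 0.00816C* = 0.378, so C* = 46.3.
From dR/dt = 0: 0.401(1 - R*/959) = 0.00239·46.3, giving R* = 959·(1 - 0.276) = 694.
From dC/dt = 0: 0.000392·694 - 0.106 = 0.0259P*, so P* = 0.166/0.0259 = 6.41.

R* ≈ 694, C* ≈ 46.3, P* ≈ 6.41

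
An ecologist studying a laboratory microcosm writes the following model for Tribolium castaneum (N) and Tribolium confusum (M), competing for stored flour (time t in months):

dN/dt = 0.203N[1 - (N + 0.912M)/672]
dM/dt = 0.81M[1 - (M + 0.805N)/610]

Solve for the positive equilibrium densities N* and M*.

N* ≈ 435, M* ≈ 260

Setting both brackets to zero gives the nullclines N + 0.912M = 672 and 0.805N + M = 610.
Substituting M = 610 - 0.805N into the first: N(1 - 0.912·0.805) = 672 - 0.912·610.
So N* = 116/0.266 = 435, and then M* = 610 - 0.805·435 = 260.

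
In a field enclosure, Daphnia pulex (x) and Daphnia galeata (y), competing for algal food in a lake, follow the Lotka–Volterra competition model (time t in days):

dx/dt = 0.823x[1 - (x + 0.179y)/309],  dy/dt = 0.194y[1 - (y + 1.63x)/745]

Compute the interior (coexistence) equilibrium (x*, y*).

x* ≈ 248, y* ≈ 341

Setting both brackets to zero gives the nullclines x + 0.179y = 309 and 1.63x + y = 745.
Substituting y = 745 - 1.63x into the first: x(1 - 0.179·1.63) = 309 - 0.179·745.
So x* = 176/0.708 = 248, and then y* = 745 - 1.63·248 = 341.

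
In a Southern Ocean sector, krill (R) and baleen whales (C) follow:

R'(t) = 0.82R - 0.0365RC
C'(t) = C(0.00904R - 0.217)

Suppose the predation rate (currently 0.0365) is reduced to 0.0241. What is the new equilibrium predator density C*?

At the interior fixed point, setting dR/dt = 0 with R > 0 fixes C* = (prey growth rate)/(RC coefficient) — independent of the other coefficients.
With the change, C* = 0.82/0.0241 = 34; it rises from 22.5.

C* ≈ 34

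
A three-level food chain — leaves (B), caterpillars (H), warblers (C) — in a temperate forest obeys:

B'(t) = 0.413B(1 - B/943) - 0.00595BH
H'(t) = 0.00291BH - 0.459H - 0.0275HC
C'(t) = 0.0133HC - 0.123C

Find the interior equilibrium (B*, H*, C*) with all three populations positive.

B* ≈ 817, H* ≈ 9.25, C* ≈ 69.8

From dC/dt = 0: 0.0133H* = 0.123, so H* = 9.25.
From dB/dt = 0: 0.413(1 - B*/943) = 0.00595·9.25, giving B* = 943·(1 - 0.133) = 817.
From dH/dt = 0: 0.00291·817 - 0.459 = 0.0275C*, so C* = 1.92/0.0275 = 69.8.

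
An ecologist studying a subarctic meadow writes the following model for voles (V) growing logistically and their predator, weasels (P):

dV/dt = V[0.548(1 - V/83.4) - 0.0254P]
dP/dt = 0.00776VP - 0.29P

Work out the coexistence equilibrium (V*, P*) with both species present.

From dP/dt = 0 with P > 0: 0.00776V* = 0.29, so V* = 37.4.
Substitute into dV/dt = 0: 0.548(1 - 37.4/83.4) = 0.0254P*.
The bracket is 0.552, giving P* = 0.302/0.0254 = 11.9.

V* ≈ 37.4, P* ≈ 11.9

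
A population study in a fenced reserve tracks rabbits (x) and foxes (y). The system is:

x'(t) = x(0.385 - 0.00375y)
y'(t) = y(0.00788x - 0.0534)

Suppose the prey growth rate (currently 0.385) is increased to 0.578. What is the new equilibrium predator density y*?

At the interior fixed point, setting dx/dt = 0 with x > 0 fixes y* = (prey growth rate)/(xy coefficient) — independent of the other coefficients.
With the change, y* = 0.578/0.00375 = 154; it rises from 103.

y* ≈ 154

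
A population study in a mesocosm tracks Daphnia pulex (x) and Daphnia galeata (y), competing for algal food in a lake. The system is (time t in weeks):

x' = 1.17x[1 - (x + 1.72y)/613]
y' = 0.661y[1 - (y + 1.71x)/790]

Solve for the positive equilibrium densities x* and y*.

Setting both brackets to zero gives the nullclines x + 1.72y = 613 and 1.71x + y = 790.
Substituting y = 790 - 1.71x into the first: x(1 - 1.72·1.71) = 613 - 1.72·790.
So x* = -746/-1.94 = 384, and then y* = 790 - 1.71·384 = 133.

x* ≈ 384, y* ≈ 133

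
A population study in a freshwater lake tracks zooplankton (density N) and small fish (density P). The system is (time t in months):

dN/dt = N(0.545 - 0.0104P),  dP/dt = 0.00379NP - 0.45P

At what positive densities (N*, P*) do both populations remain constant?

Set dP/dt = 0 with P > 0: 0.00379N - 0.45 = 0, so N* = 0.45/0.00379 = 119.
Set dN/dt = 0 with N > 0: 0.545 - 0.0104P = 0, so P* = 0.545/0.0104 = 52.4.

N* ≈ 119, P* ≈ 52.4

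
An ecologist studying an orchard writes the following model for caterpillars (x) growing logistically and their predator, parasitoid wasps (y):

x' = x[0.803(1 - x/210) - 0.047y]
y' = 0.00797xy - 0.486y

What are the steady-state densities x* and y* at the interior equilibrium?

From dy/dt = 0 with y > 0: 0.00797x* = 0.486, so x* = 61.
Substitute into dx/dt = 0: 0.803(1 - 61/210) = 0.047y*.
The bracket is 0.71, giving y* = 0.57/0.047 = 12.1.

x* ≈ 61, y* ≈ 12.1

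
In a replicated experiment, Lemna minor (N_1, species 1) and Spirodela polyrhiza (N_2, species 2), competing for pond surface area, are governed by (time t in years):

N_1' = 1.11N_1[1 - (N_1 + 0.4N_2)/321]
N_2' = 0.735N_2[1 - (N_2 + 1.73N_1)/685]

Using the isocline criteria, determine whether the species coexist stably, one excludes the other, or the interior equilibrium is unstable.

Compare the nullcline intercepts: K1/α12 = 321/0.4 = 802 > K2 = 685; K2/α21 = 685/1.73 = 396 > K1 = 321.
Since both inequalities hold, each species can invade when rare, so the interior equilibrium is stable.

stable coexistence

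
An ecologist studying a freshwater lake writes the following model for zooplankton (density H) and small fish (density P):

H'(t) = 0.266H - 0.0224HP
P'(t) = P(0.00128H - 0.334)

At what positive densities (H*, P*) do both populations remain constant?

H* ≈ 261, P* ≈ 11.9

Set dP/dt = 0 with P > 0: 0.00128H - 0.334 = 0, so H* = 0.334/0.00128 = 261.
Set dH/dt = 0 with H > 0: 0.266 - 0.0224P = 0, so P* = 0.266/0.0224 = 11.9.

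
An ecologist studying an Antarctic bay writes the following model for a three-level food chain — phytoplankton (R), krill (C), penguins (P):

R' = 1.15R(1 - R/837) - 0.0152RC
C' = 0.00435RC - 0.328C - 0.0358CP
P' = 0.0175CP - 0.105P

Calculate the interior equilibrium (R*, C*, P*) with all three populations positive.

R* ≈ 771, C* ≈ 6, P* ≈ 84.5

From dP/dt = 0: 0.0175C* = 0.105, so C* = 6.
From dR/dt = 0: 1.15(1 - R*/837) = 0.0152·6, giving R* = 837·(1 - 0.0793) = 771.
From dC/dt = 0: 0.00435·771 - 0.328 = 0.0358P*, so P* = 3.02/0.0358 = 84.5.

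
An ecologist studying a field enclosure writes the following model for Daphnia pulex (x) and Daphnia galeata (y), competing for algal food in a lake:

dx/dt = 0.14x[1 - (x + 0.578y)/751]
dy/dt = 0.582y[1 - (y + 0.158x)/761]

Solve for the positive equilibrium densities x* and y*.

Setting both brackets to zero gives the nullclines x + 0.578y = 751 and 0.158x + y = 761.
Substituting y = 761 - 0.158x into the first: x(1 - 0.578·0.158) = 751 - 0.578·761.
So x* = 311/0.909 = 342, and then y* = 761 - 0.158·342 = 707.

x* ≈ 342, y* ≈ 707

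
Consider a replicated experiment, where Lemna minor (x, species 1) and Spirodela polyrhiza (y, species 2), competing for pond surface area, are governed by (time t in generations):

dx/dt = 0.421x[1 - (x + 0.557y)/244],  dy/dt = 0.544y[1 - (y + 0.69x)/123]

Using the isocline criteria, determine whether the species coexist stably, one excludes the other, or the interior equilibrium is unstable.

species 1 excludes species 2

Compare the nullcline intercepts: K1/α12 = 244/0.557 = 438 > K2 = 123; K2/α21 = 123/0.69 = 178 < K1 = 244.
Since the inequalities point opposite ways, species 1 can invade but species 2 cannot.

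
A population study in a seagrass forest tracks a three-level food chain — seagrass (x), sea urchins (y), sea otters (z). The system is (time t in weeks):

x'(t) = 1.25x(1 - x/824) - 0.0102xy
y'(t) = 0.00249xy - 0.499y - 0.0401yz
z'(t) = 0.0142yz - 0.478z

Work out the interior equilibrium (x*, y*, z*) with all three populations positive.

x* ≈ 598, y* ≈ 33.7, z* ≈ 24.7

From dz/dt = 0: 0.0142y* = 0.478, so y* = 33.7.
From dx/dt = 0: 1.25(1 - x*/824) = 0.0102·33.7, giving x* = 824·(1 - 0.275) = 598.
From dy/dt = 0: 0.00249·598 - 0.499 = 0.0401z*, so z* = 0.989/0.0401 = 24.7.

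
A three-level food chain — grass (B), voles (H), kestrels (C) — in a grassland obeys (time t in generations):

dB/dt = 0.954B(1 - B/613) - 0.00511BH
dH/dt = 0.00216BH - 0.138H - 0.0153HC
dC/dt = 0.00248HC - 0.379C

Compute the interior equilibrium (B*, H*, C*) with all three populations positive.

B* ≈ 111, H* ≈ 153, C* ≈ 6.68

From dC/dt = 0: 0.00248H* = 0.379, so H* = 153.
From dB/dt = 0: 0.954(1 - B*/613) = 0.00511·153, giving B* = 613·(1 - 0.819) = 111.
From dH/dt = 0: 0.00216·111 - 0.138 = 0.0153C*, so C* = 0.102/0.0153 = 6.68.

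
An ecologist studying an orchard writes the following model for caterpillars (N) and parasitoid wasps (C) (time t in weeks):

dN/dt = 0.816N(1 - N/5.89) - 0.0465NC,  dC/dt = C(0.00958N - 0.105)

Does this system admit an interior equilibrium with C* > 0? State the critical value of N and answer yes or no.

The predator equation gives dC/dt > 0 only when N > 0.105/0.00958 = 11.
Without the predator, N → K = 5.89. Since 5.89 < 11, the predator cannot invade.

Threshold N = 11; K < 11, so no, the predator goes extinct.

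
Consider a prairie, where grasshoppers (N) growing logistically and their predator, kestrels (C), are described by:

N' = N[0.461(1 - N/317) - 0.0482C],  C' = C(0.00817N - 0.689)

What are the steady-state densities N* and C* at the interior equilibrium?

From dC/dt = 0 with C > 0: 0.00817N* = 0.689, so N* = 84.3.
Substitute into dN/dt = 0: 0.461(1 - 84.3/317) = 0.0482C*.
The bracket is 0.734, giving C* = 0.338/0.0482 = 7.02.

N* ≈ 84.3, C* ≈ 7.02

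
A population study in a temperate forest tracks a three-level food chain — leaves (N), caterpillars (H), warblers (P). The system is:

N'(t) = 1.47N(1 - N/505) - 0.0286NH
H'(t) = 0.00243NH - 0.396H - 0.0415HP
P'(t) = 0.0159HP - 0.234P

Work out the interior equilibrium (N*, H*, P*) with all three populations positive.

N* ≈ 360, H* ≈ 14.7, P* ≈ 11.6

From dP/dt = 0: 0.0159H* = 0.234, so H* = 14.7.
From dN/dt = 0: 1.47(1 - N*/505) = 0.0286·14.7, giving N* = 505·(1 - 0.286) = 360.
From dH/dt = 0: 0.00243·360 - 0.396 = 0.0415P*, so P* = 0.48/0.0415 = 11.6.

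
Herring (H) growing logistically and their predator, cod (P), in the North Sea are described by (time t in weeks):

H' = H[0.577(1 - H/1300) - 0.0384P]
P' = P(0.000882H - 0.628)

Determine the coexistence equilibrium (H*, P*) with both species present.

H* ≈ 712, P* ≈ 6.8

From dP/dt = 0 with P > 0: 0.000882H* = 0.628, so H* = 712.
Substitute into dH/dt = 0: 0.577(1 - 712/1300) = 0.0384P*.
The bracket is 0.452, giving P* = 0.261/0.0384 = 6.8.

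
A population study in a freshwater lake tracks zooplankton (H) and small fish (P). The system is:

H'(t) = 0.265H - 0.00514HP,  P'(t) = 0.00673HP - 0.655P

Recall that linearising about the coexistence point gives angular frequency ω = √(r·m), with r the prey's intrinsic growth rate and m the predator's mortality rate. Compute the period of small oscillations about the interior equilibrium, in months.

T ≈ 15.1 months

Here r = 0.265 and m = 0.655, so r·m = 0.174.
ω = √0.174 = 0.417 per month, hence T = 2π/ω ≈ 15.1 months.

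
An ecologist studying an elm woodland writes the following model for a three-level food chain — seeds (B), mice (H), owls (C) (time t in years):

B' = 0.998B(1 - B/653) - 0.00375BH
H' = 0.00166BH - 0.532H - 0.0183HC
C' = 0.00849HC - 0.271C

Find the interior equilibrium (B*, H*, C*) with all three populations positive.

From dC/dt = 0: 0.00849H* = 0.271, so H* = 31.9.
From dB/dt = 0: 0.998(1 - B*/653) = 0.00375·31.9, giving B* = 653·(1 - 0.12) = 575.
From dH/dt = 0: 0.00166·575 - 0.532 = 0.0183C*, so C* = 0.422/0.0183 = 23.1.

B* ≈ 575, H* ≈ 31.9, C* ≈ 23.1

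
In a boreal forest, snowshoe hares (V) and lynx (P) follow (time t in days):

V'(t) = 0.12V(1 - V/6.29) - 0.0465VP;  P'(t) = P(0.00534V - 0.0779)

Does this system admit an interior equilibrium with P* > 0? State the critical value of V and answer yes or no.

The predator equation gives dP/dt > 0 only when V > 0.0779/0.00534 = 14.6.
Without the predator, V → K = 6.29. Since 6.29 < 14.6, the predator cannot invade.

Threshold V = 14.6; K < 14.6, so no, the predator goes extinct.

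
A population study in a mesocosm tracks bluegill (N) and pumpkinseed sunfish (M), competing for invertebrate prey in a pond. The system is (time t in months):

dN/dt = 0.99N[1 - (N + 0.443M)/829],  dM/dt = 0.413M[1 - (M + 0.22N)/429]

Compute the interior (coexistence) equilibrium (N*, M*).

N* ≈ 708, M* ≈ 273

Setting both brackets to zero gives the nullclines N + 0.443M = 829 and 0.22N + M = 429.
Substituting M = 429 - 0.22N into the first: N(1 - 0.443·0.22) = 829 - 0.443·429.
So N* = 639/0.903 = 708, and then M* = 429 - 0.22·708 = 273.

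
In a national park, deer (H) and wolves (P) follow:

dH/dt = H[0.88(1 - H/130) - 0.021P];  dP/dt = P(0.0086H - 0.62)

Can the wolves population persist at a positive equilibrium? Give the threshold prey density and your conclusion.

The predator equation gives dP/dt > 0 only when H > 0.62/0.0086 = 72.1.
Without the predator, H → K = 130. Since 130 > 72.1, the predator can invade and persist.

Threshold H = 72.1; K > 72.1, so yes, the predator persists.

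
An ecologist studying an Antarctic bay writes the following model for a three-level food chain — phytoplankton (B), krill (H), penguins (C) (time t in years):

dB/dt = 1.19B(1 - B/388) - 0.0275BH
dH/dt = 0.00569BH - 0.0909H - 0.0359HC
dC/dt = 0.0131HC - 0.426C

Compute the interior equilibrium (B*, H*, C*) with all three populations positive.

From dC/dt = 0: 0.0131H* = 0.426, so H* = 32.5.
From dB/dt = 0: 1.19(1 - B*/388) = 0.0275·32.5, giving B* = 388·(1 - 0.751) = 96.4.
From dH/dt = 0: 0.00569·96.4 - 0.0909 = 0.0359C*, so C* = 0.458/0.0359 = 12.8.

B* ≈ 96.4, H* ≈ 32.5, C* ≈ 12.8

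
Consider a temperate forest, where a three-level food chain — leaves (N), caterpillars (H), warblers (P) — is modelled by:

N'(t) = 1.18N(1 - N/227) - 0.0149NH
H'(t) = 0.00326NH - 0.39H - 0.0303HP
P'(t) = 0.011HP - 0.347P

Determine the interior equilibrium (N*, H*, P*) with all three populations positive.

From dP/dt = 0: 0.011H* = 0.347, so H* = 31.5.
From dN/dt = 0: 1.18(1 - N*/227) = 0.0149·31.5, giving N* = 227·(1 - 0.398) = 137.
From dH/dt = 0: 0.00326·137 - 0.39 = 0.0303P*, so P* = 0.0552/0.0303 = 1.82.

N* ≈ 137, H* ≈ 31.5, P* ≈ 1.82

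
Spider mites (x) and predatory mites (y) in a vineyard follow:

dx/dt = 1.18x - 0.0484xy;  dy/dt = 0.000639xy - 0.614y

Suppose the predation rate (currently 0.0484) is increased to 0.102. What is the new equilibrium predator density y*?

At the interior fixed point, setting dx/dt = 0 with x > 0 fixes y* = (prey growth rate)/(xy coefficient) — independent of the other coefficients.
With the change, y* = 1.18/0.102 = 11.6; it falls from 24.4.

y* ≈ 11.6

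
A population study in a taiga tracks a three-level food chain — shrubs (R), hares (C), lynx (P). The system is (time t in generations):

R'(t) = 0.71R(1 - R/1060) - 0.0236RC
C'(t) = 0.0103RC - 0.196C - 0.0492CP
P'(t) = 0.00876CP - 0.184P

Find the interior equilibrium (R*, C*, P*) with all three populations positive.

From dP/dt = 0: 0.00876C* = 0.184, so C* = 21.
From dR/dt = 0: 0.71(1 - R*/1060) = 0.0236·21, giving R* = 1060·(1 - 0.698) = 320.
From dC/dt = 0: 0.0103·320 - 0.196 = 0.0492P*, so P* = 3.1/0.0492 = 63.

R* ≈ 320, C* ≈ 21, P* ≈ 63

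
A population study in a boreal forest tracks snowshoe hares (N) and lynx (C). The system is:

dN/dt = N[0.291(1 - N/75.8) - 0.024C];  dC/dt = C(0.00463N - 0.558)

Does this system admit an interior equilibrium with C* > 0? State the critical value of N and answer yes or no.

The predator equation gives dC/dt > 0 only when N > 0.558/0.00463 = 121.
Without the predator, N → K = 75.8. Since 75.8 < 121, the predator cannot invade.

Threshold N = 121; K < 121, so no, the predator goes extinct.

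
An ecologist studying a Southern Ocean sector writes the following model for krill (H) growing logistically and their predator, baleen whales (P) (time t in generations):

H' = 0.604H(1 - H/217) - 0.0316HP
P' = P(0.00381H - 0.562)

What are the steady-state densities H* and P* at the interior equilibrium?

H* ≈ 148, P* ≈ 6.12

From dP/dt = 0 with P > 0: 0.00381H* = 0.562, so H* = 148.
Substitute into dH/dt = 0: 0.604(1 - 148/217) = 0.0316P*.
The bracket is 0.32, giving P* = 0.193/0.0316 = 6.12.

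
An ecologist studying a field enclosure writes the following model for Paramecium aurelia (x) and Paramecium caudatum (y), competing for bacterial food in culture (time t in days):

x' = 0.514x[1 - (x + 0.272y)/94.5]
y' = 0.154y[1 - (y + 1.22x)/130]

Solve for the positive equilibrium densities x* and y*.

Setting both brackets to zero gives the nullclines x + 0.272y = 94.5 and 1.22x + y = 130.
Substituting y = 130 - 1.22x into the first: x(1 - 0.272·1.22) = 94.5 - 0.272·130.
So x* = 59.1/0.668 = 88.5, and then y* = 130 - 1.22·88.5 = 22.

x* ≈ 88.5, y* ≈ 22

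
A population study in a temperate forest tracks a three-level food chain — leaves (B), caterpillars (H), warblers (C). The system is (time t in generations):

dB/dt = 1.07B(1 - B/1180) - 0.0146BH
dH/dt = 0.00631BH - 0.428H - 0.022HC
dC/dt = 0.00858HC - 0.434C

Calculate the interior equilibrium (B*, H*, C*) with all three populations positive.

From dC/dt = 0: 0.00858H* = 0.434, so H* = 50.6.
From dB/dt = 0: 1.07(1 - B*/1180) = 0.0146·50.6, giving B* = 1180·(1 - 0.69) = 366.
From dH/dt = 0: 0.00631·366 - 0.428 = 0.022C*, so C* = 1.88/0.022 = 85.4.

B* ≈ 366, H* ≈ 50.6, C* ≈ 85.4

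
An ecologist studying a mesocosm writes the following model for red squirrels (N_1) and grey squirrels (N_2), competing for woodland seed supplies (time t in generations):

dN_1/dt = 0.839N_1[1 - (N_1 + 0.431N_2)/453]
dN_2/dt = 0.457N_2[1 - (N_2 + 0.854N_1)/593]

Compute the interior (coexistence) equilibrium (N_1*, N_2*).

Setting both brackets to zero gives the nullclines N_1 + 0.431N_2 = 453 and 0.854N_1 + N_2 = 593.
Substituting N_2 = 593 - 0.854N_1 into the first: N_1(1 - 0.431·0.854) = 453 - 0.431·593.
So N_1* = 197/0.632 = 312, and then N_2* = 593 - 0.854·312 = 326.

N_1* ≈ 312, N_2* ≈ 326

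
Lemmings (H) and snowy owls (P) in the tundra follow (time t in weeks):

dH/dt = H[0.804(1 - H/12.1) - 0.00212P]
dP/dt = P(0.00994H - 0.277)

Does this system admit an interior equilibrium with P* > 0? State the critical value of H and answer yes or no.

The predator equation gives dP/dt > 0 only when H > 0.277/0.00994 = 27.9.
Without the predator, H → K = 12.1. Since 12.1 < 27.9, the predator cannot invade.

Threshold H = 27.9; K < 27.9, so no, the predator goes extinct.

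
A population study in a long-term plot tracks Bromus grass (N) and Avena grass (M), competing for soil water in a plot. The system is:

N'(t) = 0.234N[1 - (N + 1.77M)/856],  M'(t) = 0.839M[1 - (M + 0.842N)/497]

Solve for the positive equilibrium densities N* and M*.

Setting both brackets to zero gives the nullclines N + 1.77M = 856 and 0.842N + M = 497.
Substituting M = 497 - 0.842N into the first: N(1 - 1.77·0.842) = 856 - 1.77·497.
So N* = -23.7/-0.49 = 48.3, and then M* = 497 - 0.842·48.3 = 456.

N* ≈ 48.3, M* ≈ 456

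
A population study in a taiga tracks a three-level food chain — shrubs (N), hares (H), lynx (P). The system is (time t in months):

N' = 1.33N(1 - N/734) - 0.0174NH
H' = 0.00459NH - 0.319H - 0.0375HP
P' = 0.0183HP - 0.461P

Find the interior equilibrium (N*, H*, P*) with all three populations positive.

N* ≈ 492, H* ≈ 25.2, P* ≈ 51.7

From dP/dt = 0: 0.0183H* = 0.461, so H* = 25.2.
From dN/dt = 0: 1.33(1 - N*/734) = 0.0174·25.2, giving N* = 734·(1 - 0.33) = 492.
From dH/dt = 0: 0.00459·492 - 0.319 = 0.0375P*, so P* = 1.94/0.0375 = 51.7.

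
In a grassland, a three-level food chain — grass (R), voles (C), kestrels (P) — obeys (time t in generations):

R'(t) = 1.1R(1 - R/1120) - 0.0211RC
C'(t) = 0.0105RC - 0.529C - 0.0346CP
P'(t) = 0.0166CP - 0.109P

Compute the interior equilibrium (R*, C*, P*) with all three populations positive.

R* ≈ 979, C* ≈ 6.57, P* ≈ 282

From dP/dt = 0: 0.0166C* = 0.109, so C* = 6.57.
From dR/dt = 0: 1.1(1 - R*/1120) = 0.0211·6.57, giving R* = 1120·(1 - 0.126) = 979.
From dC/dt = 0: 0.0105·979 - 0.529 = 0.0346P*, so P* = 9.75/0.0346 = 282.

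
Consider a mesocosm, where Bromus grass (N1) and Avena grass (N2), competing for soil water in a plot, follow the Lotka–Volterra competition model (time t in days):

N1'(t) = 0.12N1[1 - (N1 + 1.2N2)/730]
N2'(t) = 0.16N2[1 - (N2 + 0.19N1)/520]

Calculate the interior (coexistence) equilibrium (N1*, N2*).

N1* ≈ 137, N2* ≈ 494

Setting both brackets to zero gives the nullclines N1 + 1.2N2 = 730 and 0.19N1 + N2 = 520.
Substituting N2 = 520 - 0.19N1 into the first: N1(1 - 1.2·0.19) = 730 - 1.2·520.
So N1* = 106/0.772 = 137, and then N2* = 520 - 0.19·137 = 494.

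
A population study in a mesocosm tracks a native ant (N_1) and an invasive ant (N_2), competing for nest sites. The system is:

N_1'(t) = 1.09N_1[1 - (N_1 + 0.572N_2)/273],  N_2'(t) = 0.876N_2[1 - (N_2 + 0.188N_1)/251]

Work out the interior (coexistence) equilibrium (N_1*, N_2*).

Setting both brackets to zero gives the nullclines N_1 + 0.572N_2 = 273 and 0.188N_1 + N_2 = 251.
Substituting N_2 = 251 - 0.188N_1 into the first: N_1(1 - 0.572·0.188) = 273 - 0.572·251.
So N_1* = 129/0.892 = 145, and then N_2* = 251 - 0.188·145 = 224.

N_1* ≈ 145, N_2* ≈ 224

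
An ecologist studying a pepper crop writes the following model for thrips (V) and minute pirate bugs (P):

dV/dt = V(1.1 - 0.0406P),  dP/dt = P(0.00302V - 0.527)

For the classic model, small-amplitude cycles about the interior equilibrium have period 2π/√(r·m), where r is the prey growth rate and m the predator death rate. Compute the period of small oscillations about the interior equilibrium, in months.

Here r = 1.1 and m = 0.527, so r·m = 0.58.
ω = √0.58 = 0.761 per month, hence T = 2π/ω ≈ 8.25 months.

T ≈ 8.25 months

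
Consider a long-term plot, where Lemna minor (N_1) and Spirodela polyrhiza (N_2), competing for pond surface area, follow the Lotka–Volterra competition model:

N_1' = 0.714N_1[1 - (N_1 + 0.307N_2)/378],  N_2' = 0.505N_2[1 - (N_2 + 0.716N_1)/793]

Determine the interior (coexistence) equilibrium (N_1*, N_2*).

N_1* ≈ 172, N_2* ≈ 670

Setting both brackets to zero gives the nullclines N_1 + 0.307N_2 = 378 and 0.716N_1 + N_2 = 793.
Substituting N_2 = 793 - 0.716N_1 into the first: N_1(1 - 0.307·0.716) = 378 - 0.307·793.
So N_1* = 135/0.78 = 172, and then N_2* = 793 - 0.716·172 = 670.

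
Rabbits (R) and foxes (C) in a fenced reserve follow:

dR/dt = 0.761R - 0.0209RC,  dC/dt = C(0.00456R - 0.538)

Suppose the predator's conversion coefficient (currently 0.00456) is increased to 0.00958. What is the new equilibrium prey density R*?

R* ≈ 56.2

At the interior fixed point, setting dC/dt = 0 with C > 0 fixes R* = (predator death rate)/(RC coefficient) — independent of the other coefficients.
With the change, R* = 0.538/0.00958 = 56.2; it falls from 118.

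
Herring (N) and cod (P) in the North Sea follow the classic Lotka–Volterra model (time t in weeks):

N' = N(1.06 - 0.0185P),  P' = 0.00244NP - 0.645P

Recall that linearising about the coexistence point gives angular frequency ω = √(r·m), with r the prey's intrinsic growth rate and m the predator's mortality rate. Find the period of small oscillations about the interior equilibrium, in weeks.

T ≈ 7.6 weeks

Here r = 1.06 and m = 0.645, so r·m = 0.684.
ω = √0.684 = 0.827 per week, hence T = 2π/ω ≈ 7.6 weeks.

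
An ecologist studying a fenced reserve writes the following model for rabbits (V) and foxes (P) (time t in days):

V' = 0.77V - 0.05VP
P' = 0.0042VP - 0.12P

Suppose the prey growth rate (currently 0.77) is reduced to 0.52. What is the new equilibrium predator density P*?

P* ≈ 10.4

At the interior fixed point, setting dV/dt = 0 with V > 0 fixes P* = (prey growth rate)/(VP coefficient) — independent of the other coefficients.
With the change, P* = 0.52/0.05 = 10.4; it falls from 15.4.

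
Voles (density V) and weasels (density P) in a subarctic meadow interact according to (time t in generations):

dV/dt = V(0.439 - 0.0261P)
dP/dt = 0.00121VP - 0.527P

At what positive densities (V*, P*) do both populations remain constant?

V* ≈ 436, P* ≈ 16.8

Set dP/dt = 0 with P > 0: 0.00121V - 0.527 = 0, so V* = 0.527/0.00121 = 436.
Set dV/dt = 0 with V > 0: 0.439 - 0.0261P = 0, so P* = 0.439/0.0261 = 16.8.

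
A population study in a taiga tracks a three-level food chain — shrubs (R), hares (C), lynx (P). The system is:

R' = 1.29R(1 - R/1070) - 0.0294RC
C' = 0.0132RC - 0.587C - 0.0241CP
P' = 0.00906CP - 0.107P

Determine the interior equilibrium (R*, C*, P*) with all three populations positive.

From dP/dt = 0: 0.00906C* = 0.107, so C* = 11.8.
From dR/dt = 0: 1.29(1 - R*/1070) = 0.0294·11.8, giving R* = 1070·(1 - 0.269) = 782.
From dC/dt = 0: 0.0132·782 - 0.587 = 0.0241P*, so P* = 9.74/0.0241 = 404.

R* ≈ 782, C* ≈ 11.8, P* ≈ 404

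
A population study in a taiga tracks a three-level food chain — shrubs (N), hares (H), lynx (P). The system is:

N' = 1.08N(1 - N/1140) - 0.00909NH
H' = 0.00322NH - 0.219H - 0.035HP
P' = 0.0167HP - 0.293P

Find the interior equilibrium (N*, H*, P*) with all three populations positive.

N* ≈ 972, H* ≈ 17.5, P* ≈ 83.1

From dP/dt = 0: 0.0167H* = 0.293, so H* = 17.5.
From dN/dt = 0: 1.08(1 - N*/1140) = 0.00909·17.5, giving N* = 1140·(1 - 0.148) = 972.
From dH/dt = 0: 0.00322·972 - 0.219 = 0.035P*, so P* = 2.91/0.035 = 83.1.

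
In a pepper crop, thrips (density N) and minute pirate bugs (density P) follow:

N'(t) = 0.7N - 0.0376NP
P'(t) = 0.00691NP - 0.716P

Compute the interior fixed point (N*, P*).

N* ≈ 104, P* ≈ 18.6

Set dP/dt = 0 with P > 0: 0.00691N - 0.716 = 0, so N* = 0.716/0.00691 = 104.
Set dN/dt = 0 with N > 0: 0.7 - 0.0376P = 0, so P* = 0.7/0.0376 = 18.6.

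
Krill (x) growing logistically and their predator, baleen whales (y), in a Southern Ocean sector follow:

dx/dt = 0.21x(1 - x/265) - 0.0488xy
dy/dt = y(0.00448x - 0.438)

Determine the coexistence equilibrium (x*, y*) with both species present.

x* ≈ 97.8, y* ≈ 2.72

From dy/dt = 0 with y > 0: 0.00448x* = 0.438, so x* = 97.8.
Substitute into dx/dt = 0: 0.21(1 - 97.8/265) = 0.0488y*.
The bracket is 0.631, giving y* = 0.133/0.0488 = 2.72.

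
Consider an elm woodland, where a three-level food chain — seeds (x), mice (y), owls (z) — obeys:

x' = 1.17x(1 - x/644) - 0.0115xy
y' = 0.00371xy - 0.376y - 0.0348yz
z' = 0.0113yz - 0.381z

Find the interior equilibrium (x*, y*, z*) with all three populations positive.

x* ≈ 431, y* ≈ 33.7, z* ≈ 35.1

From dz/dt = 0: 0.0113y* = 0.381, so y* = 33.7.
From dx/dt = 0: 1.17(1 - x*/644) = 0.0115·33.7, giving x* = 644·(1 - 0.331) = 431.
From dy/dt = 0: 0.00371·431 - 0.376 = 0.0348z*, so z* = 1.22/0.0348 = 35.1.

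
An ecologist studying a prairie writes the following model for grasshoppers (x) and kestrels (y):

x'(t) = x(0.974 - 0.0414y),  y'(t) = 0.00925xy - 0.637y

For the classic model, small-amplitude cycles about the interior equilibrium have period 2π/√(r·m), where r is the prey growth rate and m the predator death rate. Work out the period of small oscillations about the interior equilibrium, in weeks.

Here r = 0.974 and m = 0.637, so r·m = 0.62.
ω = √0.62 = 0.788 per week, hence T = 2π/ω ≈ 7.98 weeks.

T ≈ 7.98 weeks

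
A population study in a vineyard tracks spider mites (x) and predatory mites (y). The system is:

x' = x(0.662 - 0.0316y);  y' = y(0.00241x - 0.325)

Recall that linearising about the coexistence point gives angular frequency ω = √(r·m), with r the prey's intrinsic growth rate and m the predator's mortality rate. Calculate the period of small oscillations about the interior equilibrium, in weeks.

T ≈ 13.5 weeks

Here r = 0.662 and m = 0.325, so r·m = 0.215.
ω = √0.215 = 0.464 per week, hence T = 2π/ω ≈ 13.5 weeks.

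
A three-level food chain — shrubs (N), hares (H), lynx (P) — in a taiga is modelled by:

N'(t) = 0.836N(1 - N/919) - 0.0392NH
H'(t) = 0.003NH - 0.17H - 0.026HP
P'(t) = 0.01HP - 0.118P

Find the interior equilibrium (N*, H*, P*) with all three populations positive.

N* ≈ 411, H* ≈ 11.8, P* ≈ 40.8

From dP/dt = 0: 0.01H* = 0.118, so H* = 11.8.
From dN/dt = 0: 0.836(1 - N*/919) = 0.0392·11.8, giving N* = 919·(1 - 0.553) = 411.
From dH/dt = 0: 0.003·411 - 0.17 = 0.026P*, so P* = 1.06/0.026 = 40.8.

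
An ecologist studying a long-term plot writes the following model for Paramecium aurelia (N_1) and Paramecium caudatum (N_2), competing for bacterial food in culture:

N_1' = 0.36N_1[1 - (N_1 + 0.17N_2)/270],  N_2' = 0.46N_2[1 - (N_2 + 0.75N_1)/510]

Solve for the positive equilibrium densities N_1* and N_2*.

Setting both brackets to zero gives the nullclines N_1 + 0.17N_2 = 270 and 0.75N_1 + N_2 = 510.
Substituting N_2 = 510 - 0.75N_1 into the first: N_1(1 - 0.17·0.75) = 270 - 0.17·510.
So N_1* = 183/0.873 = 210, and then N_2* = 510 - 0.75·210 = 352.

N_1* ≈ 210, N_2* ≈ 352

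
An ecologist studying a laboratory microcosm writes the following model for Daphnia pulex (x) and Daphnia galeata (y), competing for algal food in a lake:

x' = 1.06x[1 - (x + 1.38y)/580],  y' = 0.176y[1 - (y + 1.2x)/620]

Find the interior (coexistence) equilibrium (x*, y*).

Setting both brackets to zero gives the nullclines x + 1.38y = 580 and 1.2x + y = 620.
Substituting y = 620 - 1.2x into the first: x(1 - 1.38·1.2) = 580 - 1.38·620.
So x* = -276/-0.656 = 420, and then y* = 620 - 1.2·420 = 116.

x* ≈ 420, y* ≈ 116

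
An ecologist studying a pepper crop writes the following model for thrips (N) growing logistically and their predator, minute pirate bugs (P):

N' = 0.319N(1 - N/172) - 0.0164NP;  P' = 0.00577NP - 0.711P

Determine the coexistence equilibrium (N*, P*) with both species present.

From dP/dt = 0 with P > 0: 0.00577N* = 0.711, so N* = 123.
Substitute into dN/dt = 0: 0.319(1 - 123/172) = 0.0164P*.
The bracket is 0.284, giving P* = 0.0905/0.0164 = 5.52.

N* ≈ 123, P* ≈ 5.52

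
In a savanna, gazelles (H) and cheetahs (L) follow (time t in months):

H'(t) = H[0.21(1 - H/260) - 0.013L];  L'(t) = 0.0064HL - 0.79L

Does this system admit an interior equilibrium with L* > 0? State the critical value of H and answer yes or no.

Threshold H = 123; K > 123, so yes, the predator persists.

The predator equation gives dL/dt > 0 only when H > 0.79/0.0064 = 123.
Without the predator, H → K = 260. Since 260 > 123, the predator can invade and persist.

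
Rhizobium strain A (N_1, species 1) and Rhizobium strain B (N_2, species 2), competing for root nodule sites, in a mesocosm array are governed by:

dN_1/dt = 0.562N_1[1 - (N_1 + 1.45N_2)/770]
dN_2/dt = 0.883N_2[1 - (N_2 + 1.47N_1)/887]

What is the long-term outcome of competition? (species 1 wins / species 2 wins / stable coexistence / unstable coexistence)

unstable coexistence (outcome depends on initial conditions)

Compare the nullcline intercepts: K1/α12 = 770/1.45 = 531 < K2 = 887; K2/α21 = 887/1.47 = 603 < K1 = 770.
Since both are reversed, neither can invade when rare; the interior point is a saddle.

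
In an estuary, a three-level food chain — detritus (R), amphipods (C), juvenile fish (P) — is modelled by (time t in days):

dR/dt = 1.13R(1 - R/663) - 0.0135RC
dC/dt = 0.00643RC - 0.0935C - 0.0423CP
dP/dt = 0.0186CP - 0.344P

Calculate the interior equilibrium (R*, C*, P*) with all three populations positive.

R* ≈ 517, C* ≈ 18.5, P* ≈ 76.3

From dP/dt = 0: 0.0186C* = 0.344, so C* = 18.5.
From dR/dt = 0: 1.13(1 - R*/663) = 0.0135·18.5, giving R* = 663·(1 - 0.221) = 517.
From dC/dt = 0: 0.00643·517 - 0.0935 = 0.0423P*, so P* = 3.23/0.0423 = 76.3.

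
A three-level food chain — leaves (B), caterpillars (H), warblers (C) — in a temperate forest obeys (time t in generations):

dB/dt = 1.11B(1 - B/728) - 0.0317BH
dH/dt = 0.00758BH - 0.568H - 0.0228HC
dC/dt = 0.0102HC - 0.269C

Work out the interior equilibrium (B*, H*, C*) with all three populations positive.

From dC/dt = 0: 0.0102H* = 0.269, so H* = 26.4.
From dB/dt = 0: 1.11(1 - B*/728) = 0.0317·26.4, giving B* = 728·(1 - 0.753) = 180.
From dH/dt = 0: 0.00758·180 - 0.568 = 0.0228C*, so C* = 0.794/0.0228 = 34.8.

B* ≈ 180, H* ≈ 26.4, C* ≈ 34.8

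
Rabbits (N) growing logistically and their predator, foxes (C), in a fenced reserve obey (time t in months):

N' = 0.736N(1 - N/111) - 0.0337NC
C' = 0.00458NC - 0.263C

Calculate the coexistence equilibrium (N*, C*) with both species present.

N* ≈ 57.4, C* ≈ 10.5

From dC/dt = 0 with C > 0: 0.00458N* = 0.263, so N* = 57.4.
Substitute into dN/dt = 0: 0.736(1 - 57.4/111) = 0.0337C*.
The bracket is 0.483, giving C* = 0.355/0.0337 = 10.5.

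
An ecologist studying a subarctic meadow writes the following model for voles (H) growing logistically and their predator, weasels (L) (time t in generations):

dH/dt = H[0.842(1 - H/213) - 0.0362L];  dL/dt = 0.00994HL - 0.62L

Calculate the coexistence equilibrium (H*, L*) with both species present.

From dL/dt = 0 with L > 0: 0.00994H* = 0.62, so H* = 62.4.
Substitute into dH/dt = 0: 0.842(1 - 62.4/213) = 0.0362L*.
The bracket is 0.707, giving L* = 0.595/0.0362 = 16.4.

H* ≈ 62.4, L* ≈ 16.4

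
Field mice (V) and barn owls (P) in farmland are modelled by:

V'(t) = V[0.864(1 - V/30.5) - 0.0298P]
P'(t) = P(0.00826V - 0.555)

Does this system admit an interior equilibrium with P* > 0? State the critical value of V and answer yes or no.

Threshold V = 67.2; K < 67.2, so no, the predator goes extinct.

The predator equation gives dP/dt > 0 only when V > 0.555/0.00826 = 67.2.
Without the predator, V → K = 30.5. Since 30.5 < 67.2, the predator cannot invade.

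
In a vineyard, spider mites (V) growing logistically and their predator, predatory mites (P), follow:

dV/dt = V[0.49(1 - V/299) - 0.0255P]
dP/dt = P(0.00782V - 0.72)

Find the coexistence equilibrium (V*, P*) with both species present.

From dP/dt = 0 with P > 0: 0.00782V* = 0.72, so V* = 92.1.
Substitute into dV/dt = 0: 0.49(1 - 92.1/299) = 0.0255P*.
The bracket is 0.692, giving P* = 0.339/0.0255 = 13.3.

V* ≈ 92.1, P* ≈ 13.3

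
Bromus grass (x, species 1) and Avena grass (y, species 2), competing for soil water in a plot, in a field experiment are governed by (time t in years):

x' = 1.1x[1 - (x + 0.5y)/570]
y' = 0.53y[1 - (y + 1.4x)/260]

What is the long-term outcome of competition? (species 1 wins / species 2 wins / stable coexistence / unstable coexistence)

species 1 excludes species 2

Compare the nullcline intercepts: K1/α12 = 570/0.5 = 1140 > K2 = 260; K2/α21 = 260/1.4 = 186 < K1 = 570.
Since the inequalities point opposite ways, species 1 can invade but species 2 cannot.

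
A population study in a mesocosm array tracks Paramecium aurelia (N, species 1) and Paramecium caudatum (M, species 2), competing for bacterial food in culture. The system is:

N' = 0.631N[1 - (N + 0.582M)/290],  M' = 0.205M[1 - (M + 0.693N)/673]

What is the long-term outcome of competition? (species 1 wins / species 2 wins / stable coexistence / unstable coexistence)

species 2 excludes species 1

Compare the nullcline intercepts: K1/α12 = 290/0.582 = 498 < K2 = 673; K2/α21 = 673/0.693 = 971 > K1 = 290.
Since the inequalities point opposite ways, species 2 can invade but species 1 cannot.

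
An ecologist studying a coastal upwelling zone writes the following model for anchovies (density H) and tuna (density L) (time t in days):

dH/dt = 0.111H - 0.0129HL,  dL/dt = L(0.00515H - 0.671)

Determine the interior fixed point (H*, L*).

H* ≈ 130, L* ≈ 8.6

Set dL/dt = 0 with L > 0: 0.00515H - 0.671 = 0, so H* = 0.671/0.00515 = 130.
Set dH/dt = 0 with H > 0: 0.111 - 0.0129L = 0, so L* = 0.111/0.0129 = 8.6.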